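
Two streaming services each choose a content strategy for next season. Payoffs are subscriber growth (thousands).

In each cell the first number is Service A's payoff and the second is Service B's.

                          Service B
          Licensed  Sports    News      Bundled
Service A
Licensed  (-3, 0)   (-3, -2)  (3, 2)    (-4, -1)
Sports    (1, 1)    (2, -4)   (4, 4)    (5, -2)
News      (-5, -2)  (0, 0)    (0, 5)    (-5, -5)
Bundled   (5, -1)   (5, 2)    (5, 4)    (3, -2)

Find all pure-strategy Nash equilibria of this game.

Service A against Licensed: payoffs -3, 1, -5, 5 → best response Bundled.
Service A against Sports: payoffs -3, 2, 0, 5 → best response Bundled.
Service A against News: payoffs 3, 4, 0, 5 → best response Bundled.
Service A against Bundled: payoffs -4, 5, -5, 3 → best response Sports.
Service B against Licensed: payoffs 0, -2, 2, -1 → best response News.
Service B against Sports: payoffs 1, -4, 4, -2 → best response News.
Service B against News: payoffs -2, 0, 5, -5 → best response News.
Service B against Bundled: payoffs -1, 2, 4, -2 → best response News.
Mutual best responses: (Bundled, News).

Pure NE: (Bundled, News)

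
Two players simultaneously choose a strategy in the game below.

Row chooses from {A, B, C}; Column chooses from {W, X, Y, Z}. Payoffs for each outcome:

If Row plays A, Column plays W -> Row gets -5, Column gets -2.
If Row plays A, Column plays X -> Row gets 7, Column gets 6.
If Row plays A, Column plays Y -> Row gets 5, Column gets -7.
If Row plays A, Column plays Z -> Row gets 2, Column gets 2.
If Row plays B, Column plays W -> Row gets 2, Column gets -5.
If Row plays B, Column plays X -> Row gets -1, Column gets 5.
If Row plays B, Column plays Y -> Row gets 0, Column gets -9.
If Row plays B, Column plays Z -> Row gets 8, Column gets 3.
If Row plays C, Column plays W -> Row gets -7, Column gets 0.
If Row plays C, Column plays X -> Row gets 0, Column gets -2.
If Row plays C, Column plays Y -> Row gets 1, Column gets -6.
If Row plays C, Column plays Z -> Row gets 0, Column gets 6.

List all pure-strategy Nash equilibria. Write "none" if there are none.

Row against W: payoffs -5, 2, -7 → best response B.
Row against X: payoffs 7, -1, 0 → best response A.
Row against Y: payoffs 5, 0, 1 → best response A.
Row against Z: payoffs 2, 8, 0 → best response B.
Column against A: payoffs -2, 6, -7, 2 → best response X.
Column against B: payoffs -5, 5, -9, 3 → best response X.
Column against C: payoffs 0, -2, -6, 6 → best response Z.
Mutual best responses: (A, X).

(A, X)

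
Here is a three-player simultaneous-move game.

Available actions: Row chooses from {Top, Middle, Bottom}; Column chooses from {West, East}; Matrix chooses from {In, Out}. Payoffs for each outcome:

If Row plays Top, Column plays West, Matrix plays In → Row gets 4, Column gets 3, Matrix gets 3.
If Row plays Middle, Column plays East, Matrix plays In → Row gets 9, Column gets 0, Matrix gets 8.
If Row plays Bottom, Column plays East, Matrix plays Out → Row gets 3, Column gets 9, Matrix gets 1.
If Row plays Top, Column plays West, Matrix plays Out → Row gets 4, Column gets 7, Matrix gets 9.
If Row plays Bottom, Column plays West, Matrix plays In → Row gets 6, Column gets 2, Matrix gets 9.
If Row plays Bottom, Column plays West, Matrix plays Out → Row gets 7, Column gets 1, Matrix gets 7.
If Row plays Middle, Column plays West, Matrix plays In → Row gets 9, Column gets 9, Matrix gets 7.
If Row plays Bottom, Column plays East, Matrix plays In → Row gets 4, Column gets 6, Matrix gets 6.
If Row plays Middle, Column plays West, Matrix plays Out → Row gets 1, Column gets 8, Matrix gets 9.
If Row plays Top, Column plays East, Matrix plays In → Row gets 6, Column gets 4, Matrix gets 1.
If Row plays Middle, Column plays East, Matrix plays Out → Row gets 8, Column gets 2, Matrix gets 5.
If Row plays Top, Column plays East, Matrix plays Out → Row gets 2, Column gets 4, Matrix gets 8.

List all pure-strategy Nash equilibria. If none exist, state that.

No pure-strategy Nash equilibrium.

(Top, West, In): Row can switch to Middle (4 → 9). Not NE.
(Top, West, Out): Row can switch to Bottom (4 → 7). Not NE.
(Top, East, In): Row can switch to Middle (6 → 9). Not NE.
(Top, East, Out): Row can switch to Middle (2 → 8). Not NE.
(Middle, West, In): Matrix can switch to Out (7 → 9). Not NE.
(Middle, West, Out): Row can switch to Top (1 → 4). Not NE.
(Middle, East, In): Column can switch to West (0 → 9). Not NE.
(Middle, East, Out): Column can switch to West (2 → 8). Not NE.
(Bottom, West, In): Row can switch to Middle (6 → 9). Not NE.
(Bottom, West, Out): Column can switch to East (1 → 9). Not NE.
(Bottom, East, In): Row can switch to Top (4 → 6). Not NE.
(Bottom, East, Out): Row can switch to Middle (3 → 8). Not NE.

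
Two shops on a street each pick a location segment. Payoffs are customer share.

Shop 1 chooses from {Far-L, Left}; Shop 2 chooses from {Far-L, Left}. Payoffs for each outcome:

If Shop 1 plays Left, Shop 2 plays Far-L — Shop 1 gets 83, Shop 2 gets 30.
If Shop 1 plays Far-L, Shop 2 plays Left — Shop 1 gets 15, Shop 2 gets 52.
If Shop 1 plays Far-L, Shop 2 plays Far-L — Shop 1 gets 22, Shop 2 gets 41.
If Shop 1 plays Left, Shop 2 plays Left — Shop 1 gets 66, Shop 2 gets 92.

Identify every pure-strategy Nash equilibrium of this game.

Pure NE: (Left, Left)

Shop 1 against Far-L: payoffs 22, 83 → best response Left.
Shop 1 against Left: payoffs 15, 66 → best response Left.
Shop 2 against Far-L: payoffs 41, 52 → best response Left.
Shop 2 against Left: payoffs 30, 92 → best response Left.
Mutual best responses: (Left, Left).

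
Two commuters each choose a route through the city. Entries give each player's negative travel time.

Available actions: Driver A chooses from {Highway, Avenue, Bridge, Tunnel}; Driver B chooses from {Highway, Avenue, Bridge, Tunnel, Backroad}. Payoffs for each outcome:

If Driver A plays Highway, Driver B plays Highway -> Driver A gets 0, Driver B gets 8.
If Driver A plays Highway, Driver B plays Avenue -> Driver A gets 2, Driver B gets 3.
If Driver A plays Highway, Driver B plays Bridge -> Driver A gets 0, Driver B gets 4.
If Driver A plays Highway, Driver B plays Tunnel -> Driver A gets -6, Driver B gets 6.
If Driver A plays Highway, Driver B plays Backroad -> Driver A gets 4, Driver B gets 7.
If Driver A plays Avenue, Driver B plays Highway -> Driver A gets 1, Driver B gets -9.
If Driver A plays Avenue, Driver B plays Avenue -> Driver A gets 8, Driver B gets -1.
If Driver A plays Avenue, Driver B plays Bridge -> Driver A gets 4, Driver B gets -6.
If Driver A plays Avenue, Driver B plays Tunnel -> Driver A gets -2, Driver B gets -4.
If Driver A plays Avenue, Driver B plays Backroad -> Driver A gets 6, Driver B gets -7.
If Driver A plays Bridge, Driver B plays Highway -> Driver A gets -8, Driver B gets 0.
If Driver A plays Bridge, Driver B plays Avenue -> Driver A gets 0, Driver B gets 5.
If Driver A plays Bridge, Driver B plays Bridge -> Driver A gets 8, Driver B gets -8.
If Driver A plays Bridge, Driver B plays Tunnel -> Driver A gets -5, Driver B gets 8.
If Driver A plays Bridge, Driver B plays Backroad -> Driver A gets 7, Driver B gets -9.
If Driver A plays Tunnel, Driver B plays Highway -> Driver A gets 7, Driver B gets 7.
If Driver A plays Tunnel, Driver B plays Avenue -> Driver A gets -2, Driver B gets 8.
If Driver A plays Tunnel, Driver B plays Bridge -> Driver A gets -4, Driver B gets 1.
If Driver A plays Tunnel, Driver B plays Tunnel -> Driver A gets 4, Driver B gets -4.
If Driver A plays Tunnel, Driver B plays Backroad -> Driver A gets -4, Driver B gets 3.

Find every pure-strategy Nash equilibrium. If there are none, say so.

For each strategy profile, look for a profitable unilateral deviation.
(Highway, Highway): Driver A can switch to Avenue (0 → 1). Not NE.
(Highway, Avenue): Driver A can switch to Avenue (2 → 8). Not NE.
(Highway, Bridge): Driver A can switch to Avenue (0 → 4). Not NE.
(Highway, Tunnel): Driver A can switch to Avenue (-6 → -2). Not NE.
(Highway, Backroad): Driver A can switch to Avenue (4 → 6). Not NE.
(Avenue, Highway): Driver A can switch to Tunnel (1 → 7). Not NE.
(Avenue, Avenue): Driver A gets 8, best alternative 2; Driver B gets -1, best alternative -4. No profitable deviation — NE.
(Avenue, Bridge): Driver A can switch to Bridge (4 → 8). Not NE.
(Avenue, Tunnel): Driver A can switch to Tunnel (-2 → 4). Not NE.
(Avenue, Backroad): Driver A can switch to Bridge (6 → 7). Not NE.
(Bridge, Highway): Driver A can switch to Highway (-8 → 0). Not NE.
(Bridge, Avenue): Driver A can switch to Highway (0 → 2). Not NE.
(Bridge, Bridge): Driver B can switch to Highway (-8 → 0). Not NE.
(The remaining 7 profiles each have a profitable deviation by the same check.)

(Avenue, Avenue)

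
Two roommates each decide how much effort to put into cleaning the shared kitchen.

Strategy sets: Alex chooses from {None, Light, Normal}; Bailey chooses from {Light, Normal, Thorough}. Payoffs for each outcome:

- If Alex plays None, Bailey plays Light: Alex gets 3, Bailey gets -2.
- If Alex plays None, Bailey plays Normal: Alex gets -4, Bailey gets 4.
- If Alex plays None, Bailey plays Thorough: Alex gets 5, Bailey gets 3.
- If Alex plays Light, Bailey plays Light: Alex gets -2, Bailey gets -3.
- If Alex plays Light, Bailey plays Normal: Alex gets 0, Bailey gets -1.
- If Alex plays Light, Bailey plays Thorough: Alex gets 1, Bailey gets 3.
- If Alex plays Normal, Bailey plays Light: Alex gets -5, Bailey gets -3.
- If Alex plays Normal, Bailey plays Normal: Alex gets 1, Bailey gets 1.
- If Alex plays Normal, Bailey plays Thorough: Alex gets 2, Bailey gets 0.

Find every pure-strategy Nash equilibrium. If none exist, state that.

Check each profile: it is a Nash equilibrium iff no player can strictly gain by switching unilaterally.
(None, Light): Bailey can switch to Normal (-2 → 4). Not NE.
(None, Normal): Alex can switch to Light (-4 → 0). Not NE.
(None, Thorough): Bailey can switch to Normal (3 → 4). Not NE.
(Light, Light): Alex can switch to None (-2 → 3). Not NE.
(Light, Normal): Alex can switch to Normal (0 → 1). Not NE.
(Light, Thorough): Alex can switch to None (1 → 5). Not NE.
(Normal, Light): Alex can switch to None (-5 → 3). Not NE.
(Normal, Normal): Alex gets 1, best alternative 0; Bailey gets 1, best alternative 0. No profitable deviation — NE.
(Normal, Thorough): Alex can switch to None (2 → 5). Not NE.

Pure NE: (Normal, Normal)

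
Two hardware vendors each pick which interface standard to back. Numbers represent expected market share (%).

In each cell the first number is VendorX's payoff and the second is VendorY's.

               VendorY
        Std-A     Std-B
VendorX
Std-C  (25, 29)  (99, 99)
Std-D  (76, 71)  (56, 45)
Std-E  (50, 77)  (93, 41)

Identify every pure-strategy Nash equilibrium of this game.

Pure-strategy Nash equilibria: (Std-C, Std-B), (Std-D, Std-A)

Mark each player's best response to every combination of opponents' strategies; a profile where every player is best-responding is a pure Nash equilibrium.
VendorX against Std-A: payoffs 25, 76, 50 → best response Std-D.
VendorX against Std-B: payoffs 99, 56, 93 → best response Std-C.
VendorY against Std-C: payoffs 29, 99 → best response Std-B.
VendorY against Std-D: payoffs 71, 45 → best response Std-A.
VendorY against Std-E: payoffs 77, 41 → best response Std-A.
Mutual best responses: (Std-C, Std-B); (Std-D, Std-A).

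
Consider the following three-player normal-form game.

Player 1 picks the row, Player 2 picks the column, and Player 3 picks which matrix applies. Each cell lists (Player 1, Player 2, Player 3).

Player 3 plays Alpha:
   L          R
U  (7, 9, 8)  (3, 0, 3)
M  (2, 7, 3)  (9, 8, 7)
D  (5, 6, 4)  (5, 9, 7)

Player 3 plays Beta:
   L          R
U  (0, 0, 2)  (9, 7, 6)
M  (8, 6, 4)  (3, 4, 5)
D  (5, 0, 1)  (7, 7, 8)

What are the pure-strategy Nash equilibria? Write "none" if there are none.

The pure Nash equilibria are (U, L, Alpha), (U, R, Beta), (M, L, Beta), (M, R, Alpha).

Check each profile: it is a Nash equilibrium iff no player can strictly gain by switching unilaterally.
(U, L, Alpha): Player 1 gets 7, best alternative 5; Player 2 gets 9, best alternative 0; Player 3 gets 8, best alternative 2. No profitable deviation — NE.
(U, L, Beta): Player 1 can switch to M (0 → 8). Not NE.
(U, R, Alpha): Player 1 can switch to M (3 → 9). Not NE.
(U, R, Beta): Player 1 gets 9, best alternative 7; Player 2 gets 7, best alternative 0; Player 3 gets 6, best alternative 3. No profitable deviation — NE.
(M, L, Alpha): Player 1 can switch to U (2 → 7). Not NE.
(M, L, Beta): Player 1 gets 8, best alternative 5; Player 2 gets 6, best alternative 4; Player 3 gets 4, best alternative 3. No profitable deviation — NE.
(M, R, Alpha): Player 1 gets 9, best alternative 5; Player 2 gets 8, best alternative 7; Player 3 gets 7, best alternative 5. No profitable deviation — NE.
(M, R, Beta): Player 1 can switch to U (3 → 9). Not NE.
(D, L, Alpha): Player 1 can switch to U (5 → 7). Not NE.
(D, L, Beta): Player 1 can switch to M (5 → 8). Not NE.
(D, R, Alpha): Player 1 can switch to M (5 → 9). Not NE.
(D, R, Beta): Player 1 can switch to U (7 → 9). Not NE.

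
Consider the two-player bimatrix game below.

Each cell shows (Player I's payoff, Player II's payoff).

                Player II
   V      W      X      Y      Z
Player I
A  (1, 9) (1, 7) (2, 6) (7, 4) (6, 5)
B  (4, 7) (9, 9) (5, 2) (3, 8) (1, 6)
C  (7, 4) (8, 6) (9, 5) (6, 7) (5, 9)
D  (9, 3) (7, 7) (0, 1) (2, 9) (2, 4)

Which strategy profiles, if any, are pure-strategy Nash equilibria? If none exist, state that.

Player I against V: payoffs 1, 4, 7, 9 → best response D.
Player I against W: payoffs 1, 9, 8, 7 → best response B.
Player I against X: payoffs 2, 5, 9, 0 → best response C.
Player I against Y: payoffs 7, 3, 6, 2 → best response A.
Player I against Z: payoffs 6, 1, 5, 2 → best response A.
Player II against A: payoffs 9, 7, 6, 4, 5 → best response V.
Player II against B: payoffs 7, 9, 2, 8, 6 → best response W.
Player II against C: payoffs 4, 6, 5, 7, 9 → best response Z.
Player II against D: payoffs 3, 7, 1, 9, 4 → best response Y.
Mutual best responses: (B, W).

(B, W)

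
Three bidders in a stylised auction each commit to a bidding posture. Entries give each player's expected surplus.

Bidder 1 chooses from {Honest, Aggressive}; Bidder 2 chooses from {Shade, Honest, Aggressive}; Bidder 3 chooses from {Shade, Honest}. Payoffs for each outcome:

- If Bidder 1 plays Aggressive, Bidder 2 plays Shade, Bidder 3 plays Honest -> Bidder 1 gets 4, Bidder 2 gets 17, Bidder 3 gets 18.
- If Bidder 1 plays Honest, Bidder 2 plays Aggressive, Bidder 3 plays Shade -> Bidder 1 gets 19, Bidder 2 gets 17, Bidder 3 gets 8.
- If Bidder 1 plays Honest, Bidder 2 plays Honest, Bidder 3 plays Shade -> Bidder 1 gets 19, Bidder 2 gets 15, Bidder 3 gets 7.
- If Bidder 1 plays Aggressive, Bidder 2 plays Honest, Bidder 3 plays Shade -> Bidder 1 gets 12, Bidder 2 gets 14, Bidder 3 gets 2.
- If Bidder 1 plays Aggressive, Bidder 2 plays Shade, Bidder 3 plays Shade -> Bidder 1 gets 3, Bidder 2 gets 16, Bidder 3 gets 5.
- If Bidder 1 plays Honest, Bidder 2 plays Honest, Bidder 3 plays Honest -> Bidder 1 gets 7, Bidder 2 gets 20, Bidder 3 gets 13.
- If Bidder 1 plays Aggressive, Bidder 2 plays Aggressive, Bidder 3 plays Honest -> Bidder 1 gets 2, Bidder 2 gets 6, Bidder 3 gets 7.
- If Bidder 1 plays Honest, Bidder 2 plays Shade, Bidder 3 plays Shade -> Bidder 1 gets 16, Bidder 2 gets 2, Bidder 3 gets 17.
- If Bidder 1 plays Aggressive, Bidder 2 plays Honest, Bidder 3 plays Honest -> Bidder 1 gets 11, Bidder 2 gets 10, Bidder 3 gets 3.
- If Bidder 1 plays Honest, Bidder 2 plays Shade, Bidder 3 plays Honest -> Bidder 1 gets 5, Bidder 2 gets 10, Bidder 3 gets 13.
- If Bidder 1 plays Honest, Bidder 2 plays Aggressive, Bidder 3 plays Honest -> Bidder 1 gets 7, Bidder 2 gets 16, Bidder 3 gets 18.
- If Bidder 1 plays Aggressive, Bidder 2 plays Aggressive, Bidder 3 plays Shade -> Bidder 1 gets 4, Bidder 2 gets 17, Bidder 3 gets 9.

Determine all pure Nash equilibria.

Bidder 1 against (Shade, Shade): payoffs 16, 3 → best response Honest.
Bidder 1 against (Shade, Honest): payoffs 5, 4 → best response Honest.
Bidder 1 against (Honest, Shade): payoffs 19, 12 → best response Honest.
Bidder 1 against (Honest, Honest): payoffs 7, 11 → best response Aggressive.
Bidder 1 against (Aggressive, Shade): payoffs 19, 4 → best response Honest.
Bidder 1 against (Aggressive, Honest): payoffs 7, 2 → best response Honest.
Bidder 2 against (Honest, Shade): payoffs 2, 15, 17 → best response Aggressive.
Bidder 2 against (Honest, Honest): payoffs 10, 20, 16 → best response Honest.
Bidder 2 against (Aggressive, Shade): payoffs 16, 14, 17 → best response Aggressive.
Bidder 2 against (Aggressive, Honest): payoffs 17, 10, 6 → best response Shade.
Bidder 3 against (Honest, Shade): payoffs 17, 13 → best response Shade.
Bidder 3 against (Honest, Honest): payoffs 7, 13 → best response Honest.
Bidder 3 against (Honest, Aggressive): payoffs 8, 18 → best response Honest.
Bidder 3 against (Aggressive, Shade): payoffs 5, 18 → best response Honest.
Bidder 3 against (Aggressive, Honest): payoffs 2, 3 → best response Honest.
Bidder 3 against (Aggressive, Aggressive): payoffs 9, 7 → best response Shade.
No profile is a mutual best response for all players.

There is no pure-strategy Nash equilibrium.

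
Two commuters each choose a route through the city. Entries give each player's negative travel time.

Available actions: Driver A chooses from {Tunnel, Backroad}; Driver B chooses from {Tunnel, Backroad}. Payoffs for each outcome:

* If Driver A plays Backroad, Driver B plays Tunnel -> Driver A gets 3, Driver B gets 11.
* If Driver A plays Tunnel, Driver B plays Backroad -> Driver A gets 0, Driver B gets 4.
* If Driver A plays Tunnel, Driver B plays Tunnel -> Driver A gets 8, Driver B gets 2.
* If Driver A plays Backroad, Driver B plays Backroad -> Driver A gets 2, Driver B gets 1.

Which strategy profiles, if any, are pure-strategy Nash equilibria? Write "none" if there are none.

There is no pure-strategy Nash equilibrium.

(Tunnel, Tunnel): Driver B can switch to Backroad (2 → 4). Not NE.
(Tunnel, Backroad): Driver A can switch to Backroad (0 → 2). Not NE.
(Backroad, Tunnel): Driver A can switch to Tunnel (3 → 8). Not NE.
(Backroad, Backroad): Driver B can switch to Tunnel (1 → 11). Not NE.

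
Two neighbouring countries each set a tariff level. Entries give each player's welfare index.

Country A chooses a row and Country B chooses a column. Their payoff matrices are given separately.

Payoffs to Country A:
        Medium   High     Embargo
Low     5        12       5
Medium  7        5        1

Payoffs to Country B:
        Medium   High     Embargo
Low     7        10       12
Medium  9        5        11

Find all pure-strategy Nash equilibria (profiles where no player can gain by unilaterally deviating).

(Low, Embargo)

(Low, Medium): Country A can switch to Medium (5 → 7). Not NE.
(Low, High): Country B can switch to Embargo (10 → 12). Not NE.
(Low, Embargo): Country A gets 5, best alternative 1; Country B gets 12, best alternative 10. No profitable deviation — NE.
(Medium, Medium): Country B can switch to Embargo (9 → 11). Not NE.
(Medium, High): Country A can switch to Low (5 → 12). Not NE.
(Medium, Embargo): Country A can switch to Low (1 → 5). Not NE.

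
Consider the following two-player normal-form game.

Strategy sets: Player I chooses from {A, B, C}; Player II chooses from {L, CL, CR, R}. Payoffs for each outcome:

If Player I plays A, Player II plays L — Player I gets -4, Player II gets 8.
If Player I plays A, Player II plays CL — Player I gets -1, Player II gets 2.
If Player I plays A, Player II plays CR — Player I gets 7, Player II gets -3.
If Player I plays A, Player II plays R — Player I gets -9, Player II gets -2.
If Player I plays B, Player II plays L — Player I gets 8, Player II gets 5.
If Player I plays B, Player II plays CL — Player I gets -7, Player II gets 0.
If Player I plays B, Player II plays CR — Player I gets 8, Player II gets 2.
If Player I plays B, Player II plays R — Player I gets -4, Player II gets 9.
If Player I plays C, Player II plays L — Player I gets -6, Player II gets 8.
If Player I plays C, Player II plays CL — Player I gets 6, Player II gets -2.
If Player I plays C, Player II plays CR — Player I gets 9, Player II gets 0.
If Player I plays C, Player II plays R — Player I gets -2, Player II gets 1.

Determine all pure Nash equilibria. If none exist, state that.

Player I against L: payoffs -4, 8, -6 → best response B.
Player I against CL: payoffs -1, -7, 6 → best response C.
Player I against CR: payoffs 7, 8, 9 → best response C.
Player I against R: payoffs -9, -4, -2 → best response C.
Player II against A: payoffs 8, 2, -3, -2 → best response L.
Player II against B: payoffs 5, 0, 2, 9 → best response R.
Player II against C: payoffs 8, -2, 0, 1 → best response L.
No profile is a mutual best response for all players.

No pure-strategy Nash equilibrium.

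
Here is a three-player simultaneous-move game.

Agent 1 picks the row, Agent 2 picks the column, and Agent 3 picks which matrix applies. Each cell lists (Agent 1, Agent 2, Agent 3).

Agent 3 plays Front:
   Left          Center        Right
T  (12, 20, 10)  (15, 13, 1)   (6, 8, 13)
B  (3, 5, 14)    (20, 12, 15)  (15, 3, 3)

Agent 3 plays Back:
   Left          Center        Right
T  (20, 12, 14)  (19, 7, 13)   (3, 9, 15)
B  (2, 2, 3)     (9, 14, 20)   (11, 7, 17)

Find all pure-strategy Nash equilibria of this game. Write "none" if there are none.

The unique pure-strategy Nash equilibrium is (T, Left, Back).

(T, Left, Front): Agent 3 can switch to Back (10 → 14). Not NE.
(T, Left, Back): Agent 1 gets 20, best alternative 2; Agent 2 gets 12, best alternative 9; Agent 3 gets 14, best alternative 10. No profitable deviation — NE.
(T, Center, Front): Agent 1 can switch to B (15 → 20). Not NE.
(T, Center, Back): Agent 2 can switch to Left (7 → 12). Not NE.
(T, Right, Front): Agent 1 can switch to B (6 → 15). Not NE.
(T, Right, Back): Agent 1 can switch to B (3 → 11). Not NE.
(B, Left, Front): Agent 1 can switch to T (3 → 12). Not NE.
(B, Left, Back): Agent 1 can switch to T (2 → 20). Not NE.
(B, Center, Front): Agent 3 can switch to Back (15 → 20). Not NE.
(B, Center, Back): Agent 1 can switch to T (9 → 19). Not NE.
(B, Right, Front): Agent 2 can switch to Left (3 → 5). Not NE.
(B, Right, Back): Agent 2 can switch to Center (7 → 14). Not NE.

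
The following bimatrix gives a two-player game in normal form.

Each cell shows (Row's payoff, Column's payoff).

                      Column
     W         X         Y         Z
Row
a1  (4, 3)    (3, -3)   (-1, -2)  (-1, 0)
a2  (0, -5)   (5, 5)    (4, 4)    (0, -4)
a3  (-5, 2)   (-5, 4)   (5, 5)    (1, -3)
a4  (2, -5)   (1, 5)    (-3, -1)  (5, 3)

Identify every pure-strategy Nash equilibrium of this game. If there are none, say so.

Row against W: payoffs 4, 0, -5, 2 → best response a1.
Row against X: payoffs 3, 5, -5, 1 → best response a2.
Row against Y: payoffs -1, 4, 5, -3 → best response a3.
Row against Z: payoffs -1, 0, 1, 5 → best response a4.
Column against a1: payoffs 3, -3, -2, 0 → best response W.
Column against a2: payoffs -5, 5, 4, -4 → best response X.
Column against a3: payoffs 2, 4, 5, -3 → best response Y.
Column against a4: payoffs -5, 5, -1, 3 → best response X.
Mutual best responses: (a1, W); (a2, X); (a3, Y).

(a1, W), (a2, X), (a3, Y)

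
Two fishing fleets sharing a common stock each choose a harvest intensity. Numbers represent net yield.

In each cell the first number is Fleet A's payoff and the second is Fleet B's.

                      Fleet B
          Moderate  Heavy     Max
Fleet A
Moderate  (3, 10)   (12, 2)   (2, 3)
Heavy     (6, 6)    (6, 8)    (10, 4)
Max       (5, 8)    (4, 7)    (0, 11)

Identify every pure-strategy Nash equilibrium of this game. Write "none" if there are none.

none

Fleet A against Moderate: payoffs 3, 6, 5 → best response Heavy.
Fleet A against Heavy: payoffs 12, 6, 4 → best response Moderate.
Fleet A against Max: payoffs 2, 10, 0 → best response Heavy.
Fleet B against Moderate: payoffs 10, 2, 3 → best response Moderate.
Fleet B against Heavy: payoffs 6, 8, 4 → best response Heavy.
Fleet B against Max: payoffs 8, 7, 11 → best response Max.
No profile is a mutual best response for all players.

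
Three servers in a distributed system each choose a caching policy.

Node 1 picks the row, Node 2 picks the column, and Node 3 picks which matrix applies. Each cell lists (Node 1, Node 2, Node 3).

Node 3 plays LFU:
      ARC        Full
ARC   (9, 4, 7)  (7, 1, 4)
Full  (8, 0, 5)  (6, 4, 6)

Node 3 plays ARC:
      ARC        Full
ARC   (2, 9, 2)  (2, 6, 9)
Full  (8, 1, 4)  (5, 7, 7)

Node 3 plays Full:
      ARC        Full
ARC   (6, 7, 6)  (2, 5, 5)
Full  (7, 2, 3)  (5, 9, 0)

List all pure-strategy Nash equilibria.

Node 1 against (ARC, LFU): payoffs 9, 8 → best response ARC.
Node 1 against (ARC, ARC): payoffs 2, 8 → best response Full.
Node 1 against (ARC, Full): payoffs 6, 7 → best response Full.
Node 1 against (Full, LFU): payoffs 7, 6 → best response ARC.
Node 1 against (Full, ARC): payoffs 2, 5 → best response Full.
Node 1 against (Full, Full): payoffs 2, 5 → best response Full.
Node 2 against (ARC, LFU): payoffs 4, 1 → best response ARC.
Node 2 against (ARC, ARC): payoffs 9, 6 → best response ARC.
Node 2 against (ARC, Full): payoffs 7, 5 → best response ARC.
Node 2 against (Full, LFU): payoffs 0, 4 → best response Full.
Node 2 against (Full, ARC): payoffs 1, 7 → best response Full.
Node 2 against (Full, Full): payoffs 2, 9 → best response Full.
Node 3 against (ARC, ARC): payoffs 7, 2, 6 → best response LFU.
Node 3 against (ARC, Full): payoffs 4, 9, 5 → best response ARC.
Node 3 against (Full, ARC): payoffs 5, 4, 3 → best response LFU.
Node 3 against (Full, Full): payoffs 6, 7, 0 → best response ARC.
Mutual best responses: (ARC, ARC, LFU); (Full, Full, ARC).

(ARC, ARC, LFU), (Full, Full, ARC)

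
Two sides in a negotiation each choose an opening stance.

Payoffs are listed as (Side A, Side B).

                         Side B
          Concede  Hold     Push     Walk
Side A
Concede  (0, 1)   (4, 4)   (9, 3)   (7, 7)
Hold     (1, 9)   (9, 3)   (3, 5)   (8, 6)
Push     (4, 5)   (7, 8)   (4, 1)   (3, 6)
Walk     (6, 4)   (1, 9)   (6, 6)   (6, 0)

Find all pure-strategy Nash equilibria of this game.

none

Mark each player's best response to every combination of opponents' strategies; a profile where every player is best-responding is a pure Nash equilibrium.
Side A against Concede: payoffs 0, 1, 4, 6 → best response Walk.
Side A against Hold: payoffs 4, 9, 7, 1 → best response Hold.
Side A against Push: payoffs 9, 3, 4, 6 → best response Concede.
Side A against Walk: payoffs 7, 8, 3, 6 → best response Hold.
Side B against Concede: payoffs 1, 4, 3, 7 → best response Walk.
Side B against Hold: payoffs 9, 3, 5, 6 → best response Concede.
Side B against Push: payoffs 5, 8, 1, 6 → best response Hold.
Side B against Walk: payoffs 4, 9, 6, 0 → best response Hold.
No profile is a mutual best response for all players.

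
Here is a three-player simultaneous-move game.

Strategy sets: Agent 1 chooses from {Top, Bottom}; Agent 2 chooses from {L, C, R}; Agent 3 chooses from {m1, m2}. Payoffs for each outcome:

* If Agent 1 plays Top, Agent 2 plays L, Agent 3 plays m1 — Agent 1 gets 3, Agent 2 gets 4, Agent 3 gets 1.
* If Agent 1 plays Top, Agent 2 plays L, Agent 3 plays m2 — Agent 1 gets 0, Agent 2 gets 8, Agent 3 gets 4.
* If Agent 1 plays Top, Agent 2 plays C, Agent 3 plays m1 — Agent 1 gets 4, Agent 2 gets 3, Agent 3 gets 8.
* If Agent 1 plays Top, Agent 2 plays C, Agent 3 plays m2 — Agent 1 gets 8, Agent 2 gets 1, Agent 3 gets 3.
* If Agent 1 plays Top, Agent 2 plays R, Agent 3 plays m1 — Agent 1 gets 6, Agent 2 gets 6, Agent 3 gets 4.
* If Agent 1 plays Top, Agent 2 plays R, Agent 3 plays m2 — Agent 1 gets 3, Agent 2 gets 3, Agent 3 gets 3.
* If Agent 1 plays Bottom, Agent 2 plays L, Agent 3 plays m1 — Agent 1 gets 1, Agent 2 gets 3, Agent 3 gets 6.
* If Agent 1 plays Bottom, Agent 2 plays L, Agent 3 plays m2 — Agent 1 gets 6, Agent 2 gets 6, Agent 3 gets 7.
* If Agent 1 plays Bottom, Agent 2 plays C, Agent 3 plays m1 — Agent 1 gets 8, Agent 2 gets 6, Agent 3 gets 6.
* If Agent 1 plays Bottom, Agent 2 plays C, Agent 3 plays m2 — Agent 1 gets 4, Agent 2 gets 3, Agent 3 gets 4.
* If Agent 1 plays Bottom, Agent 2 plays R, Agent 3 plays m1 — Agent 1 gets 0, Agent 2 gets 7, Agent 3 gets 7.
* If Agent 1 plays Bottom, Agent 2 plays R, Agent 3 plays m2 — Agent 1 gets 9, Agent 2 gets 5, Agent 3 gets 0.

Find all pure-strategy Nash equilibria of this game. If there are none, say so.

(Top, L, m1): Agent 2 can switch to R (4 → 6). Not NE.
(Top, L, m2): Agent 1 can switch to Bottom (0 → 6). Not NE.
(Top, C, m1): Agent 1 can switch to Bottom (4 → 8). Not NE.
(Top, C, m2): Agent 2 can switch to L (1 → 8). Not NE.
(Top, R, m1): Agent 1 gets 6, best alternative 0; Agent 2 gets 6, best alternative 4; Agent 3 gets 4, best alternative 3. No profitable deviation — NE.
(Top, R, m2): Agent 1 can switch to Bottom (3 → 9). Not NE.
(Bottom, L, m1): Agent 1 can switch to Top (1 → 3). Not NE.
(Bottom, L, m2): Agent 1 gets 6, best alternative 0; Agent 2 gets 6, best alternative 5; Agent 3 gets 7, best alternative 6. No profitable deviation — NE.
(Bottom, C, m1): Agent 2 can switch to R (6 → 7). Not NE.
(Bottom, C, m2): Agent 1 can switch to Top (4 → 8). Not NE.
(The remaining 2 profiles each have a profitable deviation by the same check.)

The pure Nash equilibria are (Top, R, m1) and (Bottom, L, m2).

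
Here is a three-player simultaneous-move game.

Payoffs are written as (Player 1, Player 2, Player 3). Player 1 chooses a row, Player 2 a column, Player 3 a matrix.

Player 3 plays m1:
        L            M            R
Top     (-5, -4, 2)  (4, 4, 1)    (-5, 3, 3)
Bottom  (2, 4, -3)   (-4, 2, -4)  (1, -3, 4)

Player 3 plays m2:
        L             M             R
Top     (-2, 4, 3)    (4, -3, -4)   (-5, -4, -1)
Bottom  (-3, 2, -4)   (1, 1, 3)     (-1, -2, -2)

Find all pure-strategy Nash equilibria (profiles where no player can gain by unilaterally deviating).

Pure-strategy Nash equilibria: (Top, L, m2) and (Top, M, m1) and (Bottom, L, m1)

(Top, L, m1): Player 1 can switch to Bottom (-5 → 2). Not NE.
(Top, L, m2): Player 1 gets -2, best alternative -3; Player 2 gets 4, best alternative -3; Player 3 gets 3, best alternative 2. No profitable deviation — NE.
(Top, M, m1): Player 1 gets 4, best alternative -4; Player 2 gets 4, best alternative 3; Player 3 gets 1, best alternative -4. No profitable deviation — NE.
(Top, M, m2): Player 2 can switch to L (-3 → 4). Not NE.
(Top, R, m1): Player 1 can switch to Bottom (-5 → 1). Not NE.
(Top, R, m2): Player 1 can switch to Bottom (-5 → -1). Not NE.
(Bottom, L, m1): Player 1 gets 2, best alternative -5; Player 2 gets 4, best alternative 2; Player 3 gets -3, best alternative -4. No profitable deviation — NE.
(Bottom, L, m2): Player 1 can switch to Top (-3 → -2). Not NE.
(Bottom, M, m1): Player 1 can switch to Top (-4 → 4). Not NE.
(Bottom, M, m2): Player 1 can switch to Top (1 → 4). Not NE.
(Bottom, R, m1): Player 2 can switch to L (-3 → 4). Not NE.
(Bottom, R, m2): Player 2 can switch to L (-2 → 2). Not NE.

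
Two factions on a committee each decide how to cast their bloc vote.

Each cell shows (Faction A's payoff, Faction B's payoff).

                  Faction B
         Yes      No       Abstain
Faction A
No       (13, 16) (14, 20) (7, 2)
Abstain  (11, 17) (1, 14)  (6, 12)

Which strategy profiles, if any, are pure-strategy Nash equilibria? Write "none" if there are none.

Faction A against Yes: payoffs 13, 11 → best response No.
Faction A against No: payoffs 14, 1 → best response No.
Faction A against Abstain: payoffs 7, 6 → best response No.
Faction B against No: payoffs 16, 20, 2 → best response No.
Faction B against Abstain: payoffs 17, 14, 12 → best response Yes.
Mutual best responses: (No, No).

(No, No)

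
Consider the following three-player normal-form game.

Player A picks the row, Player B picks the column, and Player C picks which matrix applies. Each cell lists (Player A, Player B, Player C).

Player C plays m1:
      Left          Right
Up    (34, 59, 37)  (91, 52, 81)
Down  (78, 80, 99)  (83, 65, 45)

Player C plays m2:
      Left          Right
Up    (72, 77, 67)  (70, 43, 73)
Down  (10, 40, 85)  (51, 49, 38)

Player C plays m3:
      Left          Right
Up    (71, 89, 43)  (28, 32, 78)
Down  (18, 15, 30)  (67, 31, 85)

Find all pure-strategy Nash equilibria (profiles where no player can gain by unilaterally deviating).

For each strategy profile, look for a profitable unilateral deviation.
(Up, Left, m1): Player A can switch to Down (34 → 78). Not NE.
(Up, Left, m2): Player A gets 72, best alternative 10; Player B gets 77, best alternative 43; Player C gets 67, best alternative 43. No profitable deviation — NE.
(Up, Left, m3): Player C can switch to m2 (43 → 67). Not NE.
(Up, Right, m1): Player B can switch to Left (52 → 59). Not NE.
(Up, Right, m2): Player B can switch to Left (43 → 77). Not NE.
(Up, Right, m3): Player A can switch to Down (28 → 67). Not NE.
(Down, Left, m1): Player A gets 78, best alternative 34; Player B gets 80, best alternative 65; Player C gets 99, best alternative 85. No profitable deviation — NE.
(Down, Left, m2): Player A can switch to Up (10 → 72). Not NE.
(Down, Left, m3): Player A can switch to Up (18 → 71). Not NE.
(Down, Right, m1): Player A can switch to Up (83 → 91). Not NE.
(Down, Right, m2): Player A can switch to Up (51 → 70). Not NE.
(Down, Right, m3): Player A gets 67, best alternative 28; Player B gets 31, best alternative 15; Player C gets 85, best alternative 45. No profitable deviation — NE.

The pure Nash equilibria are (Up, Left, m2); (Down, Left, m1); (Down, Right, m3).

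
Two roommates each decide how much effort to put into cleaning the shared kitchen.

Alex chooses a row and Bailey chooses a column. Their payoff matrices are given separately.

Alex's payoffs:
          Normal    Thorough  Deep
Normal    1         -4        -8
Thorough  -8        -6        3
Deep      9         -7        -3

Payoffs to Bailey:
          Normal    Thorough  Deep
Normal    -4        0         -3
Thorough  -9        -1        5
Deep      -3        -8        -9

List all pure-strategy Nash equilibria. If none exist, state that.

For each strategy profile, look for a profitable unilateral deviation.
(Normal, Normal): Alex can switch to Deep (1 → 9). Not NE.
(Normal, Thorough): Alex gets -4, best alternative -6; Bailey gets 0, best alternative -3. No profitable deviation — NE.
(Normal, Deep): Alex can switch to Thorough (-8 → 3). Not NE.
(Thorough, Normal): Alex can switch to Normal (-8 → 1). Not NE.
(Thorough, Thorough): Alex can switch to Normal (-6 → -4). Not NE.
(Thorough, Deep): Alex gets 3, best alternative -3; Bailey gets 5, best alternative -1. No profitable deviation — NE.
(Deep, Normal): Alex gets 9, best alternative 1; Bailey gets -3, best alternative -8. No profitable deviation — NE.
(Deep, Thorough): Alex can switch to Normal (-7 → -4). Not NE.
(Deep, Deep): Alex can switch to Thorough (-3 → 3). Not NE.

Pure-strategy Nash equilibria: (Normal, Thorough) and (Thorough, Deep) and (Deep, Normal)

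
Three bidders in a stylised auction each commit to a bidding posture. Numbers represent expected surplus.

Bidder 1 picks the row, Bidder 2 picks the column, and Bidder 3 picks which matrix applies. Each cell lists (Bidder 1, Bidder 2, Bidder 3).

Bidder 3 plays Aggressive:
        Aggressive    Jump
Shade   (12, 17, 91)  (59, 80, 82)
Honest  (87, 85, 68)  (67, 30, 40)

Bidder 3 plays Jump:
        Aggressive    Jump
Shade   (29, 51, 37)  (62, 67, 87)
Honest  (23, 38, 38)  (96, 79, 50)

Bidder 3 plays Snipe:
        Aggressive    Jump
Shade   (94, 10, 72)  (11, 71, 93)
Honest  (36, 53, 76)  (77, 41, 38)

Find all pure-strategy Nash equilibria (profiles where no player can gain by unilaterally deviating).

(Shade, Aggressive, Aggressive): Bidder 1 can switch to Honest (12 → 87). Not NE.
(Shade, Aggressive, Jump): Bidder 2 can switch to Jump (51 → 67). Not NE.
(Shade, Aggressive, Snipe): Bidder 2 can switch to Jump (10 → 71). Not NE.
(Shade, Jump, Aggressive): Bidder 1 can switch to Honest (59 → 67). Not NE.
(Shade, Jump, Jump): Bidder 1 can switch to Honest (62 → 96). Not NE.
(Shade, Jump, Snipe): Bidder 1 can switch to Honest (11 → 77). Not NE.
(Honest, Aggressive, Aggressive): Bidder 3 can switch to Snipe (68 → 76). Not NE.
(Honest, Aggressive, Jump): Bidder 1 can switch to Shade (23 → 29). Not NE.
(Honest, Aggressive, Snipe): Bidder 1 can switch to Shade (36 → 94). Not NE.
(Honest, Jump, Aggressive): Bidder 2 can switch to Aggressive (30 → 85). Not NE.
(Honest, Jump, Jump): Bidder 1 gets 96, best alternative 62; Bidder 2 gets 79, best alternative 38; Bidder 3 gets 50, best alternative 40. No profitable deviation — NE.
(The remaining 1 profile has a profitable deviation by the same check.)

(Honest, Jump, Jump)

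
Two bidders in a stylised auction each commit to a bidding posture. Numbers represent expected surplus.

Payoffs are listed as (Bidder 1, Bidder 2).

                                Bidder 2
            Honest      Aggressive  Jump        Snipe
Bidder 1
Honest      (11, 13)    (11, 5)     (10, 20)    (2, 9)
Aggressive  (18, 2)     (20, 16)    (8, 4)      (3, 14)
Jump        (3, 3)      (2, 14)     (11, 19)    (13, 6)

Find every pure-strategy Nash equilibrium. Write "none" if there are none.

The pure Nash equilibria are (Aggressive, Aggressive) and (Jump, Jump).

Mark each player's best response to every combination of opponents' strategies; a profile where every player is best-responding is a pure Nash equilibrium.
Bidder 1 against Honest: payoffs 11, 18, 3 → best response Aggressive.
Bidder 1 against Aggressive: payoffs 11, 20, 2 → best response Aggressive.
Bidder 1 against Jump: payoffs 10, 8, 11 → best response Jump.
Bidder 1 against Snipe: payoffs 2, 3, 13 → best response Jump.
Bidder 2 against Honest: payoffs 13, 5, 20, 9 → best response Jump.
Bidder 2 against Aggressive: payoffs 2, 16, 4, 14 → best response Aggressive.
Bidder 2 against Jump: payoffs 3, 14, 19, 6 → best response Jump.
Mutual best responses: (Aggressive, Aggressive); (Jump, Jump).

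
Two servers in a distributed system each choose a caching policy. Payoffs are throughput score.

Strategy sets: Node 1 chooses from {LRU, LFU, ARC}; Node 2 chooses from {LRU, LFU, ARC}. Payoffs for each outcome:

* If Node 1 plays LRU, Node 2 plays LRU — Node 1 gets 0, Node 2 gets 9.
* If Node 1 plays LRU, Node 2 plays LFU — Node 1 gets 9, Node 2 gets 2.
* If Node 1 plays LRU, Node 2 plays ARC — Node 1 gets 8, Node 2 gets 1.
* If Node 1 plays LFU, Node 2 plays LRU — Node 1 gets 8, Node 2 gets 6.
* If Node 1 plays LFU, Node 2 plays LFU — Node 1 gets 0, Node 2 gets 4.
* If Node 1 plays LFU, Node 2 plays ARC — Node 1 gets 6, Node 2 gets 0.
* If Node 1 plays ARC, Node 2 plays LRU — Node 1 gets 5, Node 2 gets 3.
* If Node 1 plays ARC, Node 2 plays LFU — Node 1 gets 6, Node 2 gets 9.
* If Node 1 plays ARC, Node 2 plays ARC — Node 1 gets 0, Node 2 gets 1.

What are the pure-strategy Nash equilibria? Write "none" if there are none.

(LRU, LRU): Node 1 can switch to LFU (0 → 8). Not NE.
(LRU, LFU): Node 2 can switch to LRU (2 → 9). Not NE.
(LRU, ARC): Node 2 can switch to LRU (1 → 9). Not NE.
(LFU, LRU): Node 1 gets 8, best alternative 5; Node 2 gets 6, best alternative 4. No profitable deviation — NE.
(LFU, LFU): Node 1 can switch to LRU (0 → 9). Not NE.
(LFU, ARC): Node 1 can switch to LRU (6 → 8). Not NE.
(ARC, LRU): Node 1 can switch to LFU (5 → 8). Not NE.
(ARC, LFU): Node 1 can switch to LRU (6 → 9). Not NE.
(ARC, ARC): Node 1 can switch to LRU (0 → 8). Not NE.

Pure NE: (LFU, LRU)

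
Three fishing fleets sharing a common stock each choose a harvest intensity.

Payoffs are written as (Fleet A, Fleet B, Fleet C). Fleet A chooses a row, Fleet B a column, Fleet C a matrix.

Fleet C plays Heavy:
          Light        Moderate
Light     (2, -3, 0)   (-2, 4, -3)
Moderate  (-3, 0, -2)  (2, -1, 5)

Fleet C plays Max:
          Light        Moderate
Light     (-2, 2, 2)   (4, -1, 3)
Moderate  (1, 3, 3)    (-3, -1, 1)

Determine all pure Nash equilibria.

For each player, find the best response to each opponent profile; mutual best responses are the pure NE.
Fleet A against (Light, Heavy): payoffs 2, -3 → best response Light.
Fleet A against (Light, Max): payoffs -2, 1 → best response Moderate.
Fleet A against (Moderate, Heavy): payoffs -2, 2 → best response Moderate.
Fleet A against (Moderate, Max): payoffs 4, -3 → best response Light.
Fleet B against (Light, Heavy): payoffs -3, 4 → best response Moderate.
Fleet B against (Light, Max): payoffs 2, -1 → best response Light.
Fleet B against (Moderate, Heavy): payoffs 0, -1 → best response Light.
Fleet B against (Moderate, Max): payoffs 3, -1 → best response Light.
Fleet C against (Light, Light): payoffs 0, 2 → best response Max.
Fleet C against (Light, Moderate): payoffs -3, 3 → best response Max.
Fleet C against (Moderate, Light): payoffs -2, 3 → best response Max.
Fleet C against (Moderate, Moderate): payoffs 5, 1 → best response Heavy.
Mutual best responses: (Moderate, Light, Max).

(Moderate, Light, Max)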